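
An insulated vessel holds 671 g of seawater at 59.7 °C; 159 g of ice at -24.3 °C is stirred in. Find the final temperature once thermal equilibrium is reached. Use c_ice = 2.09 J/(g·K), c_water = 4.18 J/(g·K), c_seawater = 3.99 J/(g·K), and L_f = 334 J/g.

T_f ≈ 29.5 °C

Heat gained plus heat lost sum to zero:
warm ice to 0 °C: 159×2.09×(0 − (-24.3)) = 8075.1
  melt ice: 159×334 = 53106
  warm the meltwater: 664.62 T
  seawater cools: 671×3.99×(T − 59.7) = 2677.3(T − 59.7)
3341.9 T = 159834 − 61181 = 98653
T ≈ 29.52 °C — above 0 °C, consistent with complete melting.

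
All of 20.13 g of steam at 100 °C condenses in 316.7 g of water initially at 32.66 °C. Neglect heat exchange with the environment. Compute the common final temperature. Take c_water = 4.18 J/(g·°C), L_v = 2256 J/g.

T_f ≈ 68.9 °C

Sum of m c ΔT and latent-heat terms is zero:
steam→water at 100 °C releases m L_v = 20.13×2256 = 45413
  condensate cools 100→T: 20.13×4.18×(T − 100) = 84.14(T − 100)
  water warms: 316.7×4.18×(T − 32.66) = 1323.8(T − 32.66)
1407.9 T = 45413 + 8414.3 + 43236 = 97063
T ≈ 68.94 °C — below 100 °C, confirming all the steam condensed.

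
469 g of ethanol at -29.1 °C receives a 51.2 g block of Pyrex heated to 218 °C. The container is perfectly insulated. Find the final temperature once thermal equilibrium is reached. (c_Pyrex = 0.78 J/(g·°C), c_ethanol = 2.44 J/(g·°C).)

Let T be the final temperature. ΣQ_i = 0:
51.2*0.78*(T − 218) + 469*2.44*(T − (-29.1)) = 0
39.94(T − 218) + 1144.4(T − (-29.1)) = 0
(39.94 + 1144.4) T = 39.94*218 + 1144.4*(-29.1)
T = -24595 / 1184.3 = -20.8 °C

T_f ≈ -20.8 °C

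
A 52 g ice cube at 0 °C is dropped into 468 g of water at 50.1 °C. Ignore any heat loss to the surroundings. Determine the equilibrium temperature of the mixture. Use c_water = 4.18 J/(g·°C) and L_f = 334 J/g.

T_f ≈ 37.1 °C

Heat gained plus heat lost sum to zero:
latent heat to melt: 52×334 = 17368; meltwater 0→T: 52×4.18×T = 217.36 T; water cools: 468×4.18×(T − 50.1) = 1956.2(T − 50.1)
2173.6 T = 98008 − 17368 = 80640
T ≈ 37.10 °C (positive, so assuming full melt was valid).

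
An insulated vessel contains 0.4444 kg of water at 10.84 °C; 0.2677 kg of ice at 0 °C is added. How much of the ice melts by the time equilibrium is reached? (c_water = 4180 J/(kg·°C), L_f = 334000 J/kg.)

m_melted ≈ 0.0603 kg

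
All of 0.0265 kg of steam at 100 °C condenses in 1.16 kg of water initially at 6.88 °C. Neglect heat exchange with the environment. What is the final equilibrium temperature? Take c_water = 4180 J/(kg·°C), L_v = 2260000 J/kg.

Let T be the final temperature. ΣQ_i = 0:
steam→water at 100 °C releases m L_v = 0.0265·2260000 = 59890
  condensate cools 100→T: 0.0265·4180·(T − 100) = 110.77(T − 100)
  water warms: 1.16·4180·(T − 6.88) = 4848.8(T − 6.88)
4959.6 T = 59890 + 11077 + 33360 = 104327
T ≈ 21.04 °C — below 100 °C, confirming all the steam condensed.

T_f ≈ 21.0 °C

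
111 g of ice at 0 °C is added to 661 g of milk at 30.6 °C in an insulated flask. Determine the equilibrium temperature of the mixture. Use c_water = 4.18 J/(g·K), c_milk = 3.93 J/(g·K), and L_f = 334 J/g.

Energy balance with sensible and latent terms:
melt ice: 111×334 = 37074
  warm the meltwater: 463.98 T
  milk cools: 661×3.93×(T − 30.6) = 2597.7(T − 30.6)
3061.7 T = 79491 − 37074 = 42417
T ≈ 13.85 °C — above 0 °C, consistent with complete melting.

T_f ≈ 13.9 °C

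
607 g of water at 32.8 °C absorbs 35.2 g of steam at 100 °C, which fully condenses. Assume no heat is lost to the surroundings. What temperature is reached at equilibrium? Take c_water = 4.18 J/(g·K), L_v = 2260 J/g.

T_f ≈ 66.1 °C

Sum of m c ΔT and latent-heat terms is zero:
condense steam: −35.2·2260 = −79552; condensed water 100 °C→T: 147.14(T − 100); water warms: 607·4.18·(T − 32.8) = 2537.3(T − 32.8)
2684.4 T = 79552 + 14714 + 83222 = 177488
T ≈ 66.12 °C, under the boiling point, so the assumption holds.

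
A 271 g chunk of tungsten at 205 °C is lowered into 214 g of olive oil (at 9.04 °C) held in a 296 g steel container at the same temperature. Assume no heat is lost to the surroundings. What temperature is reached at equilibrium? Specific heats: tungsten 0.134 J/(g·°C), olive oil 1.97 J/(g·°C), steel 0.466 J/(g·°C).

Let T be the final temperature. ΣQ_i = 0:
271×0.134×(T − 205) + 214×1.97×(T − 9.04) + 296×0.466×(T − 9.04) = 0
36.31(T − 205) + 421.58(T − 9.04) + 137.94(T − 9.04) = 0
595.83 T = 12502
T = 12502 / 595.83 = 21 °C

T_f ≈ 21.0 °C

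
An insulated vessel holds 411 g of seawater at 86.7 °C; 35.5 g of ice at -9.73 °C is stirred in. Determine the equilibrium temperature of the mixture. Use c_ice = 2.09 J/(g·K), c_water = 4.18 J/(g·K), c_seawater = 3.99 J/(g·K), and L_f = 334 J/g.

Sum of m c ΔT and latent-heat terms is zero:
warm ice to 0 °C: 35.5×2.09×(0 − (-9.73)) = 721.92; latent heat to melt: 35.5×334 = 11857; meltwater 0→T: 35.5×4.18×T = 148.39 T; seawater cools: 411×3.99×(T − 86.7) = 1639.9(T − 86.7)
1788.3 T = 142178 − 12579 = 129600
T ≈ 72.47 °C. Since T > 0 °C, the all-ice-melts assumption holds.

T_f ≈ 72.5 °C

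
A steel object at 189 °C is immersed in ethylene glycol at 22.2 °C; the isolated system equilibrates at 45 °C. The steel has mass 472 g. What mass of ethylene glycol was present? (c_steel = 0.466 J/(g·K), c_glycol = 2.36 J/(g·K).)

m ≈ 589 g

Heat gained plus heat lost sum to zero:
472·0.466·(45 − 189) + m·2.36·(45 − 22.2) = 0
53.81 m = 31673
m = 31673/53.81 ≈ 588.6 g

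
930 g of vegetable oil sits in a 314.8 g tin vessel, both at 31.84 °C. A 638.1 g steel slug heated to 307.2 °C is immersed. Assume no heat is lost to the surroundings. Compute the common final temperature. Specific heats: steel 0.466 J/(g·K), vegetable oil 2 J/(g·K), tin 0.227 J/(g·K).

T_f ≈ 68.6 °C

Heat gained plus heat lost sum to zero:
638.1*0.466*(T − 307.2) + 930*2*(T − 31.84) + 314.8*0.227*(T − 31.84) = 0
2228.8 T = 152845
T ≈ 68.58 °C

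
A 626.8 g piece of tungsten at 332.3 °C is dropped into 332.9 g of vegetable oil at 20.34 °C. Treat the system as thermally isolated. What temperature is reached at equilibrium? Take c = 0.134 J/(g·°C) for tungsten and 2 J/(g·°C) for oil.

Setting the total heat transfer to zero:
626.8*0.134*(T − 332.3) + 332.9*2*(T − 20.34) = 0
(83.99 + 665.8) T = 83.99*332.3 + 665.8*20.34
T ≈ 55.29 °C

T_f ≈ 55.3 °C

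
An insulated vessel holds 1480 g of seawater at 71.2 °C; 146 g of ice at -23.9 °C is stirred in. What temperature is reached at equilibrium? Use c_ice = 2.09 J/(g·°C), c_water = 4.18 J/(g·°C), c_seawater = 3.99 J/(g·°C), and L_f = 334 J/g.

T_f ≈ 55.9 °C

Setting the total heat transfer to zero:
ice -23.9→0 °C: 146·2.09·23.9 = 7292.8; latent heat to melt: 146·334 = 48764; warm the meltwater: 610.28 T; seawater: 5905.2(T − 71.2)
6515.5 T = 420450 − 56057 = 364393
T ≈ 55.93 °C — above 0 °C, consistent with complete melting.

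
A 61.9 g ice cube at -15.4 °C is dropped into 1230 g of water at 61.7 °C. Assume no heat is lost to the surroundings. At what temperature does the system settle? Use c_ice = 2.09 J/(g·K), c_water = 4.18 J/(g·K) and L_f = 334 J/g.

Conservation of energy gives ΣQ = 0:
warm ice to 0 °C: 61.9×2.09×(0 − (-15.4)) = 1992.3; latent heat to melt: 61.9×334 = 20675; meltwater 0→T: 61.9×4.18×T = 258.74 T; water cools: 1230×4.18×(T − 61.7) = 5141.4(T − 61.7)
5400.1 T = 317224 − 22667 = 294557
T ≈ 54.55 °C. Since T > 0 °C, the all-ice-melts assumption holds.

T_f ≈ 54.5 °C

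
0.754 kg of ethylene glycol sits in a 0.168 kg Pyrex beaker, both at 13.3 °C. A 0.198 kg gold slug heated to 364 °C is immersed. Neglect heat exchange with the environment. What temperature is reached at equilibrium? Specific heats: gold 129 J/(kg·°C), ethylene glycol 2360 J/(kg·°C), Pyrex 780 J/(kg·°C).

Conservation of energy gives ΣQ = 0:
0.198×129×(T − 364) + 0.754×2360×(T − 13.3) + 0.168×780×(T − 13.3) = 0
25.54(T − 364) + 1779.4(T − 13.3) + 131.04(T − 13.3) = 0
1936 T = 34707
T = 34707 / 1936 = 17.9 °C

T_f ≈ 17.9 °C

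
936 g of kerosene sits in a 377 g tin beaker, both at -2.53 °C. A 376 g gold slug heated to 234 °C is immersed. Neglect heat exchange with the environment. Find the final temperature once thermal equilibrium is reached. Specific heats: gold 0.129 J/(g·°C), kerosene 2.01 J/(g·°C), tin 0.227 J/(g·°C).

T_f ≈ 3.2 °C

Setting the total heat transfer to zero:
376·0.129·(T − 234) + 936·2.01·(T − (-2.53)) + 377·0.227·(T − (-2.53)) = 0
48.5(T − 234) + 1881.4(T − (-2.53)) + 85.58(T − (-2.53)) = 0
(48.5 + 1881.4 + 85.58) T = 48.5·234 + 1881.4·(-2.53) + 85.58·(-2.53)
T = 6373.6/2015.4 ≈ 3.16 °C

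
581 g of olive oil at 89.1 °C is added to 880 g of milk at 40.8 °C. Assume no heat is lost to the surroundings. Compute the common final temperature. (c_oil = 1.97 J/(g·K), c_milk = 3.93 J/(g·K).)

T_f ≈ 52.8 °C

Energy conservation, ΣQ = 0:
581·1.97·(T − 89.1) + 880·3.93·(T − 40.8) = 0
(1144.6 + 3458.4) T = 1144.6·89.1 + 3458.4·40.8
T = 243084/4603 ≈ 52.81 °C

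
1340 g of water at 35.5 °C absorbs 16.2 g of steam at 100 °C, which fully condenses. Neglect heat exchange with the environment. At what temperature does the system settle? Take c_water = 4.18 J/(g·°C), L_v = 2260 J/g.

Conservation of energy gives ΣQ = 0:
latent heat released on condensation: 16.2·2260 = 36612; condensed water 100 °C→T: 67.72(T − 100); original water: 5601.2(T − 35.5)
5668.9 T = 36612 + 6771.6 + 198843 = 242226
T ≈ 42.73 °C, under the boiling point, so the assumption holds.

T_f ≈ 42.7 °C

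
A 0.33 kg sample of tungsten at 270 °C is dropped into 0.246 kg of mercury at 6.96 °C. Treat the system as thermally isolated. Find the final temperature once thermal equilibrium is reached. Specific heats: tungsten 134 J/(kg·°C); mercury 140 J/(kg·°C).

T_f ≈ 154.8 °C

Let T be the final temperature. ΣQ_i = 0:
0.33·134·(T − 270) + 0.246·140·(T − 6.96) = 0
78.66 T = 12179
T ≈ 154.83 °C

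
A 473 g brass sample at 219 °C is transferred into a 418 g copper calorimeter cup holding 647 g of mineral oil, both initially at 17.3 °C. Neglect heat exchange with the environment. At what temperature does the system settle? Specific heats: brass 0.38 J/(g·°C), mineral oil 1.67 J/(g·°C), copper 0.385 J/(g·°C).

T_f ≈ 42.8 °C

Taking heat into each body as positive, Σ m c ΔT = 0:
473×0.38×(T − 219) + 647×1.67×(T − 17.3) + 418×0.385×(T − 17.3) = 0
(179.74 + 1080.5 + 160.93) T = 179.74×219 + 1080.5×17.3 + 160.93×17.3
T ≈ 42.81 °C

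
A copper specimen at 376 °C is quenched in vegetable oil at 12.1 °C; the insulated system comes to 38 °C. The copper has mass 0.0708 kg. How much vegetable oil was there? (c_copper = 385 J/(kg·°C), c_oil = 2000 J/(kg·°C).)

m ≈ 0.178 kg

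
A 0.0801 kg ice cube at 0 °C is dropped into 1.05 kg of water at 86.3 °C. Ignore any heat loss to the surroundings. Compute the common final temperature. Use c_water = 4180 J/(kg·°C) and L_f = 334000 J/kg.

T_f ≈ 74.5 °C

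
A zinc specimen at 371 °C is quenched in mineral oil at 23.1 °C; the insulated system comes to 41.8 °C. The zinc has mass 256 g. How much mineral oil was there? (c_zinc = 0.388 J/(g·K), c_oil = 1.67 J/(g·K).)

m ≈ 1050 g

Let T be the final temperature. ΣQ_i = 0:
256·0.388·(41.8 − 371) + m·1.67·(41.8 − 23.1) = 0
31.23 m = 32699
m = 32699/31.23 ≈ 1047 g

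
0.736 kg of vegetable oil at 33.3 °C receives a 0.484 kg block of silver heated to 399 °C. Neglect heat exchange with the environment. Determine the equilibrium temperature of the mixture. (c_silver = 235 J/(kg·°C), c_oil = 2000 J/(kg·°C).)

T_f ≈ 59.5 °C

T_f is the heat-capacity-weighted average of the initial temperatures:
T_f = (113.74*399 + 1472*33.3) / (113.74 + 1472)
    = 94400 / 1585.7 ≈ 59.53 °C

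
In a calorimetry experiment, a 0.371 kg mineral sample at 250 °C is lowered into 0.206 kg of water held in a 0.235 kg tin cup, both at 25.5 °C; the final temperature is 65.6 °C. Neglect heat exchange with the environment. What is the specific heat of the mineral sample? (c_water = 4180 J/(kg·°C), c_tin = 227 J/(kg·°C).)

c ≈ 536 J/(kg·°C)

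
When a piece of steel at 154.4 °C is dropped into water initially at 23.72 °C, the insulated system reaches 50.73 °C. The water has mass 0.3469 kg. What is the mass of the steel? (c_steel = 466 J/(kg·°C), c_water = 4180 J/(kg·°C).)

|Q_steel| = |Q_water|:
m·466·(154.4 − 50.73) = 0.3469·4180·(50.73 − 23.72)
48310 m = 39166  ⇒  m ≈ 0.8107 kg

m ≈ 0.811 kg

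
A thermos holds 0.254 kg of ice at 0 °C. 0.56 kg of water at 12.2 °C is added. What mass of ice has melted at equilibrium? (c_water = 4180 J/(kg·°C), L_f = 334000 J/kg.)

m_melted ≈ 0.0855 kg

Water can give up m c ΔT = 0.56·4180·12.2 = 28558 J before reaching 0 °C.
To melt every bit of ice: 0.254·334000 = 84836 J.
28558 J < 84836 J, so only part of the ice melts and the system sits at 0 °C.
Mass melted = 28558/334000 ≈ 0.0855 kg.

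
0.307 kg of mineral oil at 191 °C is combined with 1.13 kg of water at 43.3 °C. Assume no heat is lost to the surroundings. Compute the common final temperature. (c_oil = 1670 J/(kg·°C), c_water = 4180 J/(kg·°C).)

Let T be the final temperature. ΣQ_i = 0:
0.307·1670·(T − 191) + 1.13·4180·(T − 43.3) = 0
512.69(T − 191) + 4723.4(T − 43.3) = 0
5236.1 T = 302447
T ≈ 57.76 °C

T_f ≈ 57.8 °C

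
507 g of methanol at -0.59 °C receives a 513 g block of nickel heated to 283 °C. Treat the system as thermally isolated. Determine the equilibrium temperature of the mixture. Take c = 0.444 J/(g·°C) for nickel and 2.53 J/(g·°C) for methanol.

T_f ≈ 42.2 °C

T_f is the heat-capacity-weighted average of the initial temperatures:
T_f = (227.77×283 + 1282.7×(-0.59)) / (227.77 + 1282.7)
    = 63703 / 1510.5 ≈ 42.17 °C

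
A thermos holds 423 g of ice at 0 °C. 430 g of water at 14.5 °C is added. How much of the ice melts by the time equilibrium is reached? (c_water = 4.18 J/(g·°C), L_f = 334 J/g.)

m_melted ≈ 78 g

Cooling the water to 0 °C releases 430·4.18·14.5 = 26062 J.
Melting all 423 g of ice would need 423·334 = 141282 J.
Since 26062 < 141282 J, not all the ice melts; equilibrium is at 0 °C.
m_melted·334 = 26062  ⇒  m_melted ≈ 78.03 g.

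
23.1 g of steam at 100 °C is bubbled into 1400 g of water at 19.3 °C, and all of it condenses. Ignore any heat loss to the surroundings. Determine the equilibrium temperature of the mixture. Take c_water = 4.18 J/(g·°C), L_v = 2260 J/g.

T_f ≈ 29.4 °C

Sum of m c ΔT and latent-heat terms is zero:
latent heat released on condensation: 23.1×2260 = 52206
  condensate cools 100→T: 23.1×4.18×(T − 100) = 96.56(T − 100)
  original water: 5852(T − 19.3)
5948.6 T = 52206 + 9655.8 + 112944 = 174805
T ≈ 29.39 °C (< 100 °C, so full condensation is consistent).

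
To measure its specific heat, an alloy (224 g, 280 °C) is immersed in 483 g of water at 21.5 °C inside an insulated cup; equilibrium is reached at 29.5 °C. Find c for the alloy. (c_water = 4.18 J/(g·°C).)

m_s c (T_s − T_f) = m_water c_water (T_f − T_0):
224·c·(280 − 29.5) = 483·4.18·(29.5 − 21.5)
56112 c = 16152  ⇒  c ≈ 0.2878 J/(g·°C)

c ≈ 0.288 J/(g·°C)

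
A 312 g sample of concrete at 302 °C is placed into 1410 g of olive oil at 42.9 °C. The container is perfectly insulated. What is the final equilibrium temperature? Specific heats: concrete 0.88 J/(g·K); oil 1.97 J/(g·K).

T_f is the heat-capacity-weighted average of the initial temperatures:
T_f = (274.56·302 + 2777.7·42.9) / (274.56 + 2777.7)
    = 202080 / 3052.3 ≈ 66.21 °C

T_f ≈ 66.2 °C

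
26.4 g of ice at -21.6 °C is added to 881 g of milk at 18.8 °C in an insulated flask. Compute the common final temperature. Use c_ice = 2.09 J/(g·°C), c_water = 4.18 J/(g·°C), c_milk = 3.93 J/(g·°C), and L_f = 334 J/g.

Conservation of energy gives ΣQ = 0:
warm ice to 0 °C: 26.4×2.09×(0 − (-21.6)) = 1191.8; melt ice: 26.4×334 = 8817.6; meltwater 0→T: 26.4×4.18×T = 110.35 T; milk: 3462.3(T − 18.8)
3572.7 T = 65092 − 10009 = 55082
T ≈ 15.42 °C — above 0 °C, consistent with complete melting.

T_f ≈ 15.4 °C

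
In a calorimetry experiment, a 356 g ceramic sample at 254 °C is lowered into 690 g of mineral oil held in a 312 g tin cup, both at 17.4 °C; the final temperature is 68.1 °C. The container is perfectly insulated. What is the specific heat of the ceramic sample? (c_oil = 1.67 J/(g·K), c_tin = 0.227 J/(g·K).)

Heat gained plus heat lost sum to zero:
356·c·(68.1 − 254) + 690·1.67·(68.1 − 17.4) + 312·0.227·(68.1 − 17.4) = 0
-66180 c = -62012
c = -62012/-66180 ≈ 0.937 J/(g·K)

c ≈ 0.937 J/(g·K)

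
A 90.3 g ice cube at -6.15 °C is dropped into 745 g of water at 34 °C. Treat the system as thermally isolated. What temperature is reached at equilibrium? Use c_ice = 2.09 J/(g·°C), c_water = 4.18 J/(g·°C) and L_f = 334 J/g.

T_f ≈ 21.4 °C

Let T be the final temperature. ΣQ_i = 0:
ice -6.15→0 °C: 90.3·2.09·6.15 = 1160.7
  melt ice: 90.3·334 = 30160
  warm the meltwater: 377.45 T
  water cools: 745·4.18·(T − 34) = 3114.1(T − 34)
3491.6 T = 105879 − 31321 = 74559
T ≈ 21.35 °C — above 0 °C, consistent with complete melting.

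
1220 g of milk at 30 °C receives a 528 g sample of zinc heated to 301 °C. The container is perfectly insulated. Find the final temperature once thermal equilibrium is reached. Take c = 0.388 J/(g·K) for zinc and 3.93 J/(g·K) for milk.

T_f ≈ 41.1 °C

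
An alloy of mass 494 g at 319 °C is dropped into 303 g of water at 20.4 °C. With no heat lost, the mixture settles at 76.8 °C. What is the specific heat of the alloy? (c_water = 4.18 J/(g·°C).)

Setting the total heat transfer to zero:
494·c·(76.8 − 319) + 303·4.18·(76.8 − 20.4) = 0
-119647 c = -71433
c = -71433/-119647 ≈ 0.597 J/(g·°C)

c ≈ 0.597 J/(g·°C)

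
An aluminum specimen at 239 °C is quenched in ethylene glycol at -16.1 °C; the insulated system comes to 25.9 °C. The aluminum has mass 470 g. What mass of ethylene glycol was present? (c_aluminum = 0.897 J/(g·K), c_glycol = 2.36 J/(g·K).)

Heat lost by the aluminum = heat gained by the glycol:
470×0.897×(239 − 25.9) = m×2.36×(25.9 − (-16.1))
99.12 m = 89841  ⇒  m ≈ 906.4 g

m ≈ 906 g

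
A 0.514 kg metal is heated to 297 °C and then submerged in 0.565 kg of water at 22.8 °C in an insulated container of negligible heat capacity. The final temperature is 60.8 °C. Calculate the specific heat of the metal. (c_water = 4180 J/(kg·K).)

c ≈ 739 J/(kg·K)

m_s c (T_s − T_f) = m_water c_water (T_f − T_0):
0.514·c·(297 − 60.8) = 0.565·4180·(60.8 − 22.8)
121.41 c = 89745  ⇒  c ≈ 739.2 J/(kg·K)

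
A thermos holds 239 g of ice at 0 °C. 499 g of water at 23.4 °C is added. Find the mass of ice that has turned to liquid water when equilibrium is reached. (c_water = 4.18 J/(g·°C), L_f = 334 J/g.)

m_melted ≈ 146 g

Water can give up m c ΔT = 499·4.18·23.4 = 48808 J before reaching 0 °C.
Fully melting the ice requires m_ice L_f = 239·334 = 79826 J.
Since 48808 < 79826 J, not all the ice melts; equilibrium is at 0 °C.
m_melt = 48808 / L_f = 146.1 g.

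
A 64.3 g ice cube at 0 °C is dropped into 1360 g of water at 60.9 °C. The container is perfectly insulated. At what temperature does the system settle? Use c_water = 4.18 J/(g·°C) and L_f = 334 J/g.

Taking heat into each body as positive, Σ m c ΔT = 0:
latent heat to melt: 64.3×334 = 21476; meltwater 0→T: 64.3×4.18×T = 268.77 T; water: 5684.8(T − 60.9)
5953.6 T = 346204 − 21476 = 324728
T ≈ 54.54 °C. Since T > 0 °C, the all-ice-melts assumption holds.

T_f ≈ 54.5 °C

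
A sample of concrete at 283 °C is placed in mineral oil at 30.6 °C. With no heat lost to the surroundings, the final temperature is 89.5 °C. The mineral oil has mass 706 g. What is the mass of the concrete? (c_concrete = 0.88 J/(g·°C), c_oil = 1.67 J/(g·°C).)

m ≈ 408 g

|Q_concrete| = |Q_oil|:
m·0.88·(283 − 89.5) = 706·1.67·(89.5 − 30.6)
170.28 m = 69444  ⇒  m ≈ 407.8 g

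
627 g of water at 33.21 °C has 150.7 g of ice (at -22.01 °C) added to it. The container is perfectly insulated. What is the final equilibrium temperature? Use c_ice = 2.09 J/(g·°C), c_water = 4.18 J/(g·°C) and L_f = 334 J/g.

T_f ≈ 9.2 °C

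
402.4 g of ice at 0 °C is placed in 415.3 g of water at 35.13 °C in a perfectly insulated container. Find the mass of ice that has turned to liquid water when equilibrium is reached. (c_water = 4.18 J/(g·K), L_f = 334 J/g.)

m_melted ≈ 183 g

Water can give up m c ΔT = 415.3×4.18×35.13 = 60984 J before reaching 0 °C.
To melt every bit of ice: 402.4×334 = 134402 J.
Since 60984 < 134402 J, not all the ice melts; equilibrium is at 0 °C.
Mass melted = 60984/334 ≈ 182.6 g.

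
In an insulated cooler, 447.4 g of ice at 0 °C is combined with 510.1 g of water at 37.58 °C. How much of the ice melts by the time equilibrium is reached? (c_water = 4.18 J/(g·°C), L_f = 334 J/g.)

m_melted ≈ 240 g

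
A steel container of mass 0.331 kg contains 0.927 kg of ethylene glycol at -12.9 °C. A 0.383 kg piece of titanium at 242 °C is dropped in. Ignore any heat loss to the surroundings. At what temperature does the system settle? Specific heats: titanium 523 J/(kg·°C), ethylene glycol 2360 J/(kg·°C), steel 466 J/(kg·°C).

Let T be the final temperature. ΣQ_i = 0:
0.383·523·(T − 242) + 0.927·2360·(T − (-12.9)) + 0.331·466·(T − (-12.9)) = 0
200.31(T − 242) + 2187.7(T − (-12.9)) + 154.25(T − (-12.9)) = 0
(200.31 + 2187.7 + 154.25) T = 200.31·242 + 2187.7·(-12.9) + 154.25·(-12.9)
T ≈ 7.18 °C

T_f ≈ 7.2 °C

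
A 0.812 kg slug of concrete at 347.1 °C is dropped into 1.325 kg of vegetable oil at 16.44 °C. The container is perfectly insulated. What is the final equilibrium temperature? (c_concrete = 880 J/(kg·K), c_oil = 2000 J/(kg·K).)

|Q_concrete| = |Q_oil|:
0.812·880·(347.1 − T) = 1.325·2000·(T − 16.44)
714.56(347.1 − T) = 2650(T − 16.44)
3364.6 T = 291590  ⇒  T ≈ 86.67 °C

T_f ≈ 86.7 °C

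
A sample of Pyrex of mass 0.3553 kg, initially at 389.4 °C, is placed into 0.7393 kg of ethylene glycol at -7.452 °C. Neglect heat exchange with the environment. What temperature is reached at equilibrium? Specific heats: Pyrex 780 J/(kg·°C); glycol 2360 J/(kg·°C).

T_f ≈ 46.9 °C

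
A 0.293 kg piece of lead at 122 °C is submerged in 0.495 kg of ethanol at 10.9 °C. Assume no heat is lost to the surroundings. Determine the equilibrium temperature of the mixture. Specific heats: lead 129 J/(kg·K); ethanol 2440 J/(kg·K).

Heat lost by the lead equals heat gained by the ethanol:
0.293*129*(122 − T) = 0.495*2440*(T − 10.9)
37.8(122 − T) = 1207.8(T − 10.9)
1245.6 T = 17776  ⇒  T ≈ 14.27 °C

T_f ≈ 14.3 °C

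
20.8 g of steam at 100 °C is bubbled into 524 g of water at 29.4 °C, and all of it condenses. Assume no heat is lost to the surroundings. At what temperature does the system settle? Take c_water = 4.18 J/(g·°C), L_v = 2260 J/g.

T_f ≈ 52.7 °C

Let T be the final temperature. ΣQ_i = 0:
condense steam: −20.8·2260 = −47008; condensed water 100 °C→T: 86.94(T − 100); original water: 2190.3(T − 29.4)
2277.3 T = 47008 + 8694.4 + 64395 = 120098
T ≈ 52.74 °C, under the boiling point, so the assumption holds.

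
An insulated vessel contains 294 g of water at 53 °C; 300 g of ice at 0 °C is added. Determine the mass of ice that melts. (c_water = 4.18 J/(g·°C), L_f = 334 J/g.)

Cooling the water to 0 °C releases 294×4.18×53 = 65133 J.
Melting all 300 g of ice would need 300×334 = 100200 J.
Since 65133 < 100200 J, not all the ice melts; equilibrium is at 0 °C.
Mass melted = 65133/334 ≈ 195 g.

m_melted ≈ 195 g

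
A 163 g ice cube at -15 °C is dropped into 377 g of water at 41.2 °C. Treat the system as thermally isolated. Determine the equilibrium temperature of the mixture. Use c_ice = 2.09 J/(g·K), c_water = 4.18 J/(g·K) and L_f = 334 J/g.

Sum of m c ΔT and latent-heat terms is zero:
ice -15→0 °C: 163×2.09×15 = 5110
  latent heat to melt: 163×334 = 54442
  warm the meltwater: 681.34 T
  water: 1575.9(T − 41.2)
2257.2 T = 64925 − 59552 = 5373.4
T ≈ 2.38 °C (positive, so assuming full melt was valid).

T_f ≈ 2.4 °C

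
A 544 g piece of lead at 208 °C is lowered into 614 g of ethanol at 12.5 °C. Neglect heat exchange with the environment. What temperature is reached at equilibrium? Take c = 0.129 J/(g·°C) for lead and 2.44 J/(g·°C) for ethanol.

T_f is the heat-capacity-weighted average of the initial temperatures:
T_f = (70.18×208 + 1498.2×12.5) / (70.18 + 1498.2)
    = 33324 / 1568.3 ≈ 21.25 °C

T_f ≈ 21.2 °C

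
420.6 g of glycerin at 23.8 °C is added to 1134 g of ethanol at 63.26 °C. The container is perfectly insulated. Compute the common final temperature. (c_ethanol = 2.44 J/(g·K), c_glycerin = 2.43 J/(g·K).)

T_f ≈ 52.6 °C

|Q_ethanol| = |Q_glycerin|:
1134×2.44×(63.26 − T) = 420.6×2.43×(T − 23.8)
2767(63.26 − T) = 1022.1(T − 23.8)
3789 T = 199363  ⇒  T ≈ 52.62 °C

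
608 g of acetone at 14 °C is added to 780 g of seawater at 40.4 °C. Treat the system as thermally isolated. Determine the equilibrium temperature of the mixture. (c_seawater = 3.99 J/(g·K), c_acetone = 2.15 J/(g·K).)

Let T be the final temperature. ΣQ_i = 0:
780*3.99*(T − 40.4) + 608*2.15*(T − 14) = 0
3112.2(T − 40.4) + 1307.2(T − 14) = 0
(3112.2 + 1307.2) T = 3112.2*40.4 + 1307.2*14
T = 144034 / 4419.4 = 32.6 °C

T_f ≈ 32.6 °C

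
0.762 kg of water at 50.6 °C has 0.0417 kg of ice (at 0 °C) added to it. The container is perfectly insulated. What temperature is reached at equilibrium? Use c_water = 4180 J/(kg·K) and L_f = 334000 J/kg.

Let T be the final temperature. ΣQ_i = 0:
melt ice: 0.0417·334000 = 13928
  meltwater 0→T: 0.0417·4180·T = 174.31 T
  water cools: 0.762·4180·(T − 50.6) = 3185.2(T − 50.6)
3359.5 T = 161169 − 13928 = 147241
T ≈ 43.83 °C — above 0 °C, consistent with complete melting.

T_f ≈ 43.8 °C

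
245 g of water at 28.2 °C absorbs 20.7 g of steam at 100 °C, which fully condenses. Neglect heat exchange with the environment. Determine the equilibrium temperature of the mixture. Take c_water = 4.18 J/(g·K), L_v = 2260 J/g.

T_f ≈ 75.9 °C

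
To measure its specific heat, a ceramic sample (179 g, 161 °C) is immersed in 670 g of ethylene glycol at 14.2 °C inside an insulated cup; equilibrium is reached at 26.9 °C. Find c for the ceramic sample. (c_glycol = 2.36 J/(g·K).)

c ≈ 0.837 J/(g·K)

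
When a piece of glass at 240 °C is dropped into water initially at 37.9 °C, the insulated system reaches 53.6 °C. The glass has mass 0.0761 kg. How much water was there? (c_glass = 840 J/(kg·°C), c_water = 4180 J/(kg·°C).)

Let T be the final temperature. ΣQ_i = 0:
0.0761×840×(53.6 − 240) + m×4180×(53.6 − 37.9) = 0
65626 m = 11915
m = 11915/65626 ≈ 0.1816 kg

m ≈ 0.182 kg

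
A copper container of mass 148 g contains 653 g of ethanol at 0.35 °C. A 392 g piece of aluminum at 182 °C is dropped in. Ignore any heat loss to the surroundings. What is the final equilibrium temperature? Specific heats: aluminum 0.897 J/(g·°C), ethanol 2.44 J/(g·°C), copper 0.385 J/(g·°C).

T_f ≈ 32.3 °C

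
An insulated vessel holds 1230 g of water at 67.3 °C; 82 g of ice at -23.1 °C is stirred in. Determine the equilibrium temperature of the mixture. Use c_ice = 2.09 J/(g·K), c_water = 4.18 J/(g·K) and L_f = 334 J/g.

Net heat exchanged in the isolated system is zero:
ice -23.1→0 °C: 82×2.09×23.1 = 3958.9
  melt ice: 82×334 = 27388
  meltwater 0→T: 82×4.18×T = 342.76 T
  water: 5141.4(T − 67.3)
5484.2 T = 346016 − 31347 = 314669
T ≈ 57.38 °C (positive, so assuming full melt was valid).

T_f ≈ 57.4 °C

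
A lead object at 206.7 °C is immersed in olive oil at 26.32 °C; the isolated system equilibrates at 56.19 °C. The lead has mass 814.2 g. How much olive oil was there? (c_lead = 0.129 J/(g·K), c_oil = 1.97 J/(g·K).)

Heat gained plus heat lost sum to zero:
814.2×0.129×(56.19 − 206.7) + m×1.97×(56.19 − 26.32) = 0
58.84 m = 15808
m = 15808/58.84 ≈ 268.6 g

m ≈ 269 g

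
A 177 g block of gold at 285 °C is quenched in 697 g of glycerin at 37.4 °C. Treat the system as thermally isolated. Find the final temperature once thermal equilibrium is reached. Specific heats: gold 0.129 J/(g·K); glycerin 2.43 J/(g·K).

T_f ≈ 40.7 °C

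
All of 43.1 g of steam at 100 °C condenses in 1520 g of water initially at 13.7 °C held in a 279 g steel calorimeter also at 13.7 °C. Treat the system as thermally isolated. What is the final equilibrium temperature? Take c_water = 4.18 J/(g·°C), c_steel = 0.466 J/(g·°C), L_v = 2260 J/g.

T_f ≈ 30.7 °C

Heat gained plus heat lost sum to zero:
steam→water at 100 °C releases m L_v = 43.1·2260 = 97406; condensate cools 100→T: 43.1·4.18·(T − 100) = 180.16(T − 100); original water: 6353.6(T − 13.7); steel cup: 279·0.466·(T − 13.7) = 130.01(T − 13.7)
6663.8 T = 97406 + 18016 + 88826 = 204247
T ≈ 30.65 °C, under the boiling point, so the assumption holds.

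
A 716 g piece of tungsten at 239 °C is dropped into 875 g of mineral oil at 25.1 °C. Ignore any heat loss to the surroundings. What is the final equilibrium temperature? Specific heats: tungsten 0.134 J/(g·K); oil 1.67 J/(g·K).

T_f ≈ 38.3 °C

Conservation of energy gives ΣQ = 0:
716×0.134×(T − 239) + 875×1.67×(T − 25.1) = 0
(95.94 + 1461.2) T = 95.94×239 + 1461.2×25.1
T = 59608/1557.2 ≈ 38.28 °C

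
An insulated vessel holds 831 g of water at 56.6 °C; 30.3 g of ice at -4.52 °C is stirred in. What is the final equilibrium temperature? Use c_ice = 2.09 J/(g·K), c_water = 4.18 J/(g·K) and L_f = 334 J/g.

Heat gained plus heat lost sum to zero:
warm ice to 0 °C: 30.3×2.09×(0 − (-4.52)) = 286.24
  fusion: m_ice L_f = 30.3×334 = 10120
  warm the meltwater: 126.65 T
  water: 3473.6(T − 56.6)
3600.2 T = 196605 − 10406 = 186198
T ≈ 51.72 °C — above 0 °C, consistent with complete melting.

T_f ≈ 51.7 °C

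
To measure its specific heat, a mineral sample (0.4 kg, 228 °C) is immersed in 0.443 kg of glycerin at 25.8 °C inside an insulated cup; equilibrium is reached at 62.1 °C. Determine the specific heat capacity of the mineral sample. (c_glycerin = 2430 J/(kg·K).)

c ≈ 589 J/(kg·K)

Heat gained plus heat lost sum to zero:
0.4·c·(62.1 − 228) + 0.443·2430·(62.1 − 25.8) = 0
-66.36 c = -39077
c = -39077/-66.36 ≈ 588.9 J/(kg·K)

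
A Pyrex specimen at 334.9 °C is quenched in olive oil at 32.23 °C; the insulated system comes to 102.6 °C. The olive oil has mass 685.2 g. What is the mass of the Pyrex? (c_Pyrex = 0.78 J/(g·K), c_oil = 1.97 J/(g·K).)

m ≈ 524 g

Taking heat into each body as positive, Σ m c ΔT = 0:
m·0.78·(102.6 − 334.9) + 685.2·1.97·(102.6 − 32.23) = 0
-181.19 m = -94989
m = -94989/-181.19 ≈ 524.2 g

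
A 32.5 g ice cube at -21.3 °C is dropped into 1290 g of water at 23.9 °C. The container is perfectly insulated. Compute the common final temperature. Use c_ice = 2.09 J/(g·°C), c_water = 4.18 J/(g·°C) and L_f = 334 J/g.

Net heat exchanged in the isolated system is zero:
warm ice to 0 °C: 32.5·2.09·(0 − (-21.3)) = 1446.8; latent heat to melt: 32.5·334 = 10855; meltwater 0→T: 32.5·4.18·T = 135.85 T; water cools: 1290·4.18·(T − 23.9) = 5392.2(T − 23.9)
5528.1 T = 128874 − 12302 = 116572
T ≈ 21.09 °C (positive, so assuming full melt was valid).

T_f ≈ 21.1 °C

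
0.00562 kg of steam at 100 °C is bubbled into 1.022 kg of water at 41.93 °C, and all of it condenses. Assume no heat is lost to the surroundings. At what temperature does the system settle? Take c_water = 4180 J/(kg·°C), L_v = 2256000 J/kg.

T_f ≈ 45.2 °C

Net heat exchanged in the isolated system is zero:
steam→water at 100 °C releases m L_v = 0.00562×2256000 = 12679; condensed water 100 °C→T: 23.49(T − 100); original water: 4272(T − 41.93)
4295.5 T = 12679 + 2349.2 + 179123 = 194151
T ≈ 45.20 °C, under the boiling point, so the assumption holds.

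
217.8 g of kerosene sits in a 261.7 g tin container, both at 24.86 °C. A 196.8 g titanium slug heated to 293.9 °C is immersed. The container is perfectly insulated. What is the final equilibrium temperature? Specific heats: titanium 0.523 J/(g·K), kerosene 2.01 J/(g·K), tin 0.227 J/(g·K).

Setting the total heat transfer to zero:
196.8*0.523*(T − 293.9) + 217.8*2.01*(T − 24.86) + 261.7*0.227*(T − 24.86) = 0
(102.93 + 437.78 + 59.41) T = 102.93*293.9 + 437.78*24.86 + 59.41*24.86
T = 42610 / 600.11 = 71 °C

T_f ≈ 71.0 °C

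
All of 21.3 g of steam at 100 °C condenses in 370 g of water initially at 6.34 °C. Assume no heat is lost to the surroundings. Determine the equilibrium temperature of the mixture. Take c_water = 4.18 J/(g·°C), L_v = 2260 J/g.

T_f ≈ 40.9 °C

Net heat exchanged in the isolated system is zero:
latent heat released on condensation: 21.3·2260 = 48138; condensed water 100 °C→T: 89.03(T − 100); water warms: 370·4.18·(T − 6.34) = 1546.6(T − 6.34)
1635.6 T = 48138 + 8903.4 + 9805.4 = 66847
T ≈ 40.87 °C (< 100 °C, so full condensation is consistent).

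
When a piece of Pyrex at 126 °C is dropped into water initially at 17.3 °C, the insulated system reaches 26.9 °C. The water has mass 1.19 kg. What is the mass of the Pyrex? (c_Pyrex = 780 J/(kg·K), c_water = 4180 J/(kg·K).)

m ≈ 0.618 kg

Setting the total heat transfer to zero:
m×780×(26.9 − 126) + 1.19×4180×(26.9 − 17.3) = 0
-77298 m = -47752
m = -47752/-77298 ≈ 0.6178 kg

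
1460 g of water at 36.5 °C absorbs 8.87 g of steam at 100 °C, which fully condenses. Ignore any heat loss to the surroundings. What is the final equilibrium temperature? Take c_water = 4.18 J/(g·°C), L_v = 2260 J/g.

Net heat exchanged in the isolated system is zero:
condense steam: −8.87·2260 = −20046; condensed water 100 °C→T: 37.08(T − 100); original water: 6102.8(T − 36.5)
6139.9 T = 20046 + 3707.7 + 222752 = 246506
T ≈ 40.15 °C (< 100 °C, so full condensation is consistent).

T_f ≈ 40.1 °C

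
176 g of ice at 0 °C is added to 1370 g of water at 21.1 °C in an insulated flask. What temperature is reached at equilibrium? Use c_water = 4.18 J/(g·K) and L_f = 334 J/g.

Setting the total heat transfer to zero:
fusion: m_ice L_f = 176×334 = 58784; meltwater 0→T: 176×4.18×T = 735.68 T; water cools: 1370×4.18×(T − 21.1) = 5726.6(T − 21.1)
6462.3 T = 120831 − 58784 = 62047
T ≈ 9.60 °C — above 0 °C, consistent with complete melting.

T_f ≈ 9.6 °C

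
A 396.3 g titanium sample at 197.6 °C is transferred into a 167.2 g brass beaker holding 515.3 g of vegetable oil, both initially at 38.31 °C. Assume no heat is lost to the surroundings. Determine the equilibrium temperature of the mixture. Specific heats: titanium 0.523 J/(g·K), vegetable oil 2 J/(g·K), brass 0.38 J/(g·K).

Net heat exchanged in the isolated system is zero:
396.3*0.523*(T − 197.6) + 515.3*2*(T − 38.31) + 167.2*0.38*(T − 38.31) = 0
207.26(T − 197.6) + 1030.6(T − 38.31) + 63.54(T − 38.31) = 0
(207.26 + 1030.6 + 63.54) T = 207.26*197.6 + 1030.6*38.31 + 63.54*38.31
T = 82872 / 1301.4 = 63.7 °C

T_f ≈ 63.7 °C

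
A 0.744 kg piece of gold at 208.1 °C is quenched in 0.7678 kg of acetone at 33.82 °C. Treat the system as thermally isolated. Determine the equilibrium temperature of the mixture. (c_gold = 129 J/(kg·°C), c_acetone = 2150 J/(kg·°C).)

T_f ≈ 43.4 °C

Heat gained plus heat lost sum to zero:
0.744×129×(T − 208.1) + 0.7678×2150×(T − 33.82) = 0
95.98(T − 208.1) + 1650.8(T − 33.82) = 0
1746.7 T = 75802
T ≈ 43.40 °C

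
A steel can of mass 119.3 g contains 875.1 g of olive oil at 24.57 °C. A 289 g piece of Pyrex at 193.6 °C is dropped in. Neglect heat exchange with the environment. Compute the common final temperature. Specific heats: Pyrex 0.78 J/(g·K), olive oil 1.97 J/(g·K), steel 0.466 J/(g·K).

T_f ≈ 43.6 °C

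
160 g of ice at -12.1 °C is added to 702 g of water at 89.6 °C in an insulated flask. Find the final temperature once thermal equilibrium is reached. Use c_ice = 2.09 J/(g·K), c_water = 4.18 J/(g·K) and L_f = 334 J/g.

Net heat exchanged in the isolated system is zero:
warm ice to 0 °C: 160×2.09×(0 − (-12.1)) = 4046.2; latent heat to melt: 160×334 = 53440; meltwater 0→T: 160×4.18×T = 668.8 T; water cools: 702×4.18×(T − 89.6) = 2934.4(T − 89.6)
3603.2 T = 262919 − 57486 = 205432
T ≈ 57.01 °C (positive, so assuming full melt was valid).

T_f ≈ 57.0 °C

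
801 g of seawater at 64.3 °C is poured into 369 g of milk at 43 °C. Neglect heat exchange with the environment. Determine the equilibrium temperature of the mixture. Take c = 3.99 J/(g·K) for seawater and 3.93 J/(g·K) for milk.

Taking heat into each body as positive, Σ m c ΔT = 0:
801*3.99*(T − 64.3) + 369*3.93*(T − 43) = 0
3196(T − 64.3) + 1450.2(T − 43) = 0
(3196 + 1450.2) T = 3196*64.3 + 1450.2*43
T ≈ 57.65 °C

T_f ≈ 57.7 °C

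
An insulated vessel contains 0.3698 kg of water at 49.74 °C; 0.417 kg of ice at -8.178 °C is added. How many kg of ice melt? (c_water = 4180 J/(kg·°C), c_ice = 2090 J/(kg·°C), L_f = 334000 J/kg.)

m_melted ≈ 0.209 kg

Water can give up m c ΔT = 0.3698·4180·49.74 = 76886 J before reaching 0 °C.
Warming the ice to 0 °C takes 0.417·2090·8.178 = 7127.4 J, leaving 69759 J for melting.
Fully melting the ice requires m_ice L_f = 0.417·334000 = 139278 J.
That's not enough to melt it all — equilibrium is at 0 °C with ice remaining.
Mass melted = 69759/334000 ≈ 0.2089 kg.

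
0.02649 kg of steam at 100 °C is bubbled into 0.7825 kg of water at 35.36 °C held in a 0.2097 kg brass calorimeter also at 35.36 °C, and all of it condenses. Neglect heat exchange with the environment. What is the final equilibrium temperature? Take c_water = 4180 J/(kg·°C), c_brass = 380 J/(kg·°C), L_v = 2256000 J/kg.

Let T be the final temperature. ΣQ_i = 0:
condense steam: −0.02649·2256000 = −59761
  condensed water 100 °C→T: 110.73(T − 100)
  original water: 3270.8(T − 35.36)
  brass cup: 0.2097·380·(T − 35.36) = 79.69(T − 35.36)
3461.3 T = 59761 + 11073 + 118475 = 189309
T ≈ 54.69 °C, under the boiling point, so the assumption holds.

T_f ≈ 54.7 °C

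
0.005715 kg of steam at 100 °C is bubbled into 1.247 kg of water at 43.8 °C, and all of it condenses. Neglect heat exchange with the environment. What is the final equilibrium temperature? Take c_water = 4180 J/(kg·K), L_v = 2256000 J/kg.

T_f ≈ 46.5 °C

Let T be the final temperature. ΣQ_i = 0:
latent heat released on condensation: 0.005715×2256000 = 12893; condensed water 100 °C→T: 23.89(T − 100); original water: 5212.5(T − 43.8)
5236.3 T = 12893 + 2388.9 + 228306 = 243588
T ≈ 46.52 °C — below 100 °C, confirming all the steam condensed.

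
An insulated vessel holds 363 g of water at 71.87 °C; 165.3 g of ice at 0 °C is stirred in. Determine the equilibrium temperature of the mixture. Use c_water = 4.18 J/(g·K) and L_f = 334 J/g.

T_f ≈ 24.4 °C

Conservation of energy gives ΣQ = 0:
latent heat to melt: 165.3×334 = 55210
  meltwater 0→T: 165.3×4.18×T = 690.95 T
  water: 1517.3(T − 71.87)
2208.3 T = 109051 − 55210 = 53841
T ≈ 24.38 °C (positive, so assuming full melt was valid).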